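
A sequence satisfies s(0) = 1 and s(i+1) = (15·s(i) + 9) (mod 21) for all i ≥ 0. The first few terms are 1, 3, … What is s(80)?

s(0) = 1; s(1) = 3; s(2) = 12; s(3) = 0; s(4) = 9; s(5) = 18; s(6) = 6; s(7) = 15; s(8) = 3.
Since s(8) = s(1) = 3, the sequence is eventually periodic: after a pre-period of length 1 it cycles with period 7.
For i ≥ 1, s(i) depends only on (i - 1) mod 7. (80 - 1) mod 7 = 2, so s(80) = s(3) = 0.

0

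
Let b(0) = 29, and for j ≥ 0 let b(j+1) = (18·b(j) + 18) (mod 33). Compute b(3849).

0

Computing terms: b(0) = 29,  b(1) = 12,  b(2) = 3,  b(3) = 6,  b(4) = 27,  b(5) = 9,  b(6) = 15,  b(7) = 24,  b(8) = 21,  b(9) = 0,  b(10) = 18,  b(11) = 12.
Since b(11) = b(1) = 12, the sequence is eventually periodic: after a pre-period of length 1 it cycles with period 10.
For j ≥ 1, b(j) depends only on (j - 1) mod 10. (3849 - 1) mod 10 = 8, so b(3849) = b(9) = 0.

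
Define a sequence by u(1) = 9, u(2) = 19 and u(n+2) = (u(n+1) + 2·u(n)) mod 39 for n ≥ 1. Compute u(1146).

26

u(1) = 9; u(2) = 19; u(3) = 37; u(4) = 36; u(5) = 32; u(6) = 26; u(7) = 12; u(8) = 25; u(9) = 10; u(10) = 21; u(11) = 2; u(12) = 5; u(13) = 9; u(14) = 19.
Since (u(13), u(14)) = (u(1), u(2)) = (9, 19) (two consecutive terms determine the rest), the sequence is periodic with period 12.
(1146 - 1) mod 12 = 5, so u(1146) = u(6) = 26.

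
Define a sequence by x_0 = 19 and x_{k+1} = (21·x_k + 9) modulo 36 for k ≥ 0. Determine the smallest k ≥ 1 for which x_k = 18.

Listing terms: x_0 = 19; x_1 = 12; x_2 = 9; x_3 = 18; x_4 = 27; x_5 = 0; x_6 = 9.
Since x_6 = x_2 = 9, the sequence is eventually periodic: after a pre-period of length 2 it cycles with period 4.
The value 18 first appears (with k ≥ 1) at x_3.

3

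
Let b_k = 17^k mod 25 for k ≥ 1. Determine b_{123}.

Computing terms: b_1 = 17, b_2 = 14, b_3 = 13, b_4 = 21, b_5 = 7, b_6 = 19, b_7 = 23, b_8 = 16, b_9 = 22, b_{10} = 24, b_{11} = 8, b_{12} = 11, b_{13} = 12, b_{14} = 4, b_{15} = 18, b_{16} = 6, b_{17} = 2, b_{18} = 9, b_{19} = 3, b_{20} = 1, b_{21} = 17.
Since b_{21} = b_1 = 17, the sequence is periodic with period 20.
So b_{123} = b_{1 + ((123-1) mod 20)} = b_3 = 13.

13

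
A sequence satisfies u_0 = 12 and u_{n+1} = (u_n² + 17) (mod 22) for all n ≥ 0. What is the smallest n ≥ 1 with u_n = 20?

Listing terms: u_0 = 12,  u_1 = 7,  u_2 = 0,  u_3 = 17,  u_4 = 20,  u_5 = 21,  u_6 = 18,  u_7 = 11,  u_8 = 6,  u_9 = 9,  u_{10} = 10,  u_{11} = 7.
Since u_{11} = u_1 = 7, the sequence is eventually periodic: after a pre-period of length 1 it cycles with period 10.
The value 20 first appears (with n ≥ 1) at u_4.

4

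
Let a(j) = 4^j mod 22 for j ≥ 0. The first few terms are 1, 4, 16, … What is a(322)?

16

We have a(0) = 1, a(1) = 4, a(2) = 16, a(3) = 20, a(4) = 14, a(5) = 12, a(6) = 4.
Since a(6) = a(1) = 4, the sequence is eventually periodic: after a pre-period of length 1 it cycles with period 5.
For j ≥ 1, a(j) depends only on (j - 1) mod 5. (322 - 1) mod 5 = 1, so a(322) = a(2) = 16.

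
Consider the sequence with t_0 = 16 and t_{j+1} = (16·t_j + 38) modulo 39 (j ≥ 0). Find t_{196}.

t_0 = 16, t_1 = 21, t_2 = 23, t_3 = 16.
Since t_3 = t_0 = 16, the sequence is periodic with period 3.
(196 - 0) mod 3 = 1, so t_{196} = t_1 = 21.

21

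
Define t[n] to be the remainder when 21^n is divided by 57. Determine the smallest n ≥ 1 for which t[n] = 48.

17

Computing terms: t[0] = 1; t[1] = 21; t[2] = 42; t[3] = 27; t[4] = 54; t[5] = 51; t[6] = 45; t[7] = 33; t[8] = 9; t[9] = 18; t[10] = 36; t[11] = 15; t[12] = 30; t[13] = 3; t[14] = 6; t[15] = 12; t[16] = 24; t[17] = 48; t[18] = 39; t[19] = 21.
Since t[19] = t[1] = 21, the sequence is eventually periodic: after a pre-period of length 1 it cycles with period 18.
The value 48 first appears (with n ≥ 1) at t[17].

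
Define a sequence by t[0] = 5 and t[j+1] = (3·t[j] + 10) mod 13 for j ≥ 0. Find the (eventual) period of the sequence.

Listing terms: t[0] = 5, t[1] = 12, t[2] = 7, t[3] = 5.
Since t[3] = t[0] = 5, the sequence is periodic with period 3.

3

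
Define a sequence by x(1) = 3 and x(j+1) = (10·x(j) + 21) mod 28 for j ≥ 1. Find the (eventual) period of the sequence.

Listing terms: x(1) = 3, x(2) = 23, x(3) = 27, x(4) = 11, x(5) = 19, x(6) = 15, x(7) = 3.
Since x(7) = x(1) = 3, the sequence is periodic with period 6.

6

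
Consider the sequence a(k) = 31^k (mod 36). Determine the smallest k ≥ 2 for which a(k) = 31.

7

a(1) = 31; a(2) = 25; a(3) = 19; a(4) = 13; a(5) = 7; a(6) = 1; a(7) = 31.
Since a(7) = a(1) = 31, the sequence is periodic with period 6.
The value 31 next appears (with k ≥ 2) at a(7).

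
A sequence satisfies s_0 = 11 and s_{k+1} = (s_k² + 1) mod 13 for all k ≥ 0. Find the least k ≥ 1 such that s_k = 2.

s_0 = 11,  s_1 = 5,  s_2 = 0,  s_3 = 1,  s_4 = 2,  s_5 = 5.
Since s_5 = s_1 = 5, the sequence is eventually periodic: after a pre-period of length 1 it cycles with period 4.
The value 2 first appears (with k ≥ 1) at s_4.

4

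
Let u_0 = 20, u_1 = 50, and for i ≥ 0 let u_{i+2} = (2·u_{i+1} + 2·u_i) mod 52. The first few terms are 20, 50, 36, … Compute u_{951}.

We have u_0 = 20; u_1 = 50; u_2 = 36; u_3 = 16; u_4 = 0; u_5 = 32; u_6 = 12; u_7 = 36; u_8 = 44; u_9 = 4; u_{10} = 44; u_{11} = 44; u_{12} = 20; u_{13} = 24; u_{14} = 36; u_{15} = 16.
Since (u_{14}, u_{15}) = (u_2, u_3) = (36, 16) (two consecutive terms determine the rest), the sequence is eventually periodic: after a pre-period of length 2 it cycles with period 12.
For i ≥ 2, u_i depends only on (i - 2) mod 12. (951 - 2) mod 12 = 1, so u_{951} = u_3 = 16.

16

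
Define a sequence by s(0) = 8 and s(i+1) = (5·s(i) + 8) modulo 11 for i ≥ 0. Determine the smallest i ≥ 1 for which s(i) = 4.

s(0) = 8, s(1) = 4, s(2) = 6, s(3) = 5, s(4) = 0, s(5) = 8.
Since s(5) = s(0) = 8, the sequence is periodic with period 5.
The value 4 first appears (with i ≥ 1) at s(1).

1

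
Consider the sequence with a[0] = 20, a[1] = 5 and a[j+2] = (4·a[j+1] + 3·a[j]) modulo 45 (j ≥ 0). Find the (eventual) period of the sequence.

Computing terms: a[0] = 20; a[1] = 5; a[2] = 35; a[3] = 20; a[4] = 5.
Since (a[3], a[4]) = (a[0], a[1]) = (20, 5) (two consecutive terms determine the rest), the sequence is periodic with period 3.

3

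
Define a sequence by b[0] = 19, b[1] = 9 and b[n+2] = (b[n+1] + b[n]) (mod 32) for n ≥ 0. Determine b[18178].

5

b[0] = 19, b[1] = 9, b[2] = 28, b[3] = 5, b[4] = 1, b[5] = 6, b[6] = 7, b[7] = 13, b[8] = 20, b[9] = 1, b[10] = 21, b[11] = 22, b[12] = 11, b[13] = 1, b[14] = 12, b[15] = 13, b[16] = 25, b[17] = 6, b[18] = 31, b[19] = 5, b[20] = 4, b[21] = 9, b[22] = 13, b[23] = 22, b[24] = 3, b[25] = 25, b[26] = 28, b[27] = 21, b[28] = 17, b[29] = 6, b[30] = 23, b[31] = 29, b[32] = 20, b[33] = 17, b[34] = 5, b[35] = 22, b[36] = 27, b[37] = 17, b[38] = 12, b[39] = 29, b[40] = 9, b[41] = 6, b[42] = 15, b[43] = 21, b[44] = 4, b[45] = 25, b[46] = 29, b[47] = 22, b[48] = 19, b[49] = 9.
The sequence repeats with period 48.
(18178 - 0) mod 48 = 34, so b[18178] = b[34] = 5.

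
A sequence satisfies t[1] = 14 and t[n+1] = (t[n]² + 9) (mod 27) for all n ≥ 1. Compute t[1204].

t[1] = 14, t[2] = 16, t[3] = 22, t[4] = 7, t[5] = 4, t[6] = 25, t[7] = 13, t[8] = 16.
Since t[8] = t[2] = 16, the sequence is eventually periodic: after a pre-period of length 1 it cycles with period 6.
For n ≥ 2, t[n] depends only on (n - 2) mod 6. (1204 - 2) mod 6 = 2, so t[1204] = t[4] = 7.

7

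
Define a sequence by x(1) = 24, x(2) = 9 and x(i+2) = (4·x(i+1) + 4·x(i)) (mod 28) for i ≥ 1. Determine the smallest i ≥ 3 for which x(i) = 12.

5

Computing terms: x(1) = 24,  x(2) = 9,  x(3) = 20,  x(4) = 4,  x(5) = 12,  x(6) = 8,  x(7) = 24,  x(8) = 16,  x(9) = 20,  x(10) = 4.
Since (x(9), x(10)) = (x(3), x(4)) = (20, 4) (two consecutive terms determine the rest), the sequence is eventually periodic: after a pre-period of length 2 it cycles with period 6.
The value 12 first appears (with i ≥ 3) at x(5).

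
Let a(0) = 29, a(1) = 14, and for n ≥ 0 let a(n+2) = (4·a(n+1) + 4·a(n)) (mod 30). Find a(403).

24

We have a(0) = 29,  a(1) = 14,  a(2) = 22,  a(3) = 24,  a(4) = 4,  a(5) = 22,  a(6) = 14,  a(7) = 24,  a(8) = 2,  a(9) = 14,  a(10) = 4,  a(11) = 12,  a(12) = 4,  a(13) = 4,  a(14) = 2,  a(15) = 24,  a(16) = 14,  a(17) = 2,  a(18) = 4,  a(19) = 24,  a(20) = 22,  a(21) = 4,  a(22) = 14,  a(23) = 12,  a(24) = 14,  a(25) = 14,  a(26) = 22.
Since (a(25), a(26)) = (a(1), a(2)) = (14, 22) (two consecutive terms determine the rest), the sequence is eventually periodic: after a pre-period of length 1 it cycles with period 24.
For n ≥ 1, a(n) depends only on (n - 1) mod 24. (403 - 1) mod 24 = 18, so a(403) = a(19) = 24.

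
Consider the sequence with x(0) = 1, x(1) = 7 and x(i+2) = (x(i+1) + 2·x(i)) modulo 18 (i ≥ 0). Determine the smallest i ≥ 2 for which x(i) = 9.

2

x(0) = 1, x(1) = 7, x(2) = 9, x(3) = 5, x(4) = 5, x(5) = 15, x(6) = 7, x(7) = 1, x(8) = 15, x(9) = 17, x(10) = 11, x(11) = 9, x(12) = 13, x(13) = 13, x(14) = 3, x(15) = 11, x(16) = 17, x(17) = 3, x(18) = 1, x(19) = 7.
The sequence repeats with period 18.
The value 9 first appears (with i ≥ 2) at x(2).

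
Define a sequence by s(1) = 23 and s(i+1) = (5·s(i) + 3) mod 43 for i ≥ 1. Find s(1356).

22

Computing terms: s(1) = 23,  s(2) = 32,  s(3) = 34,  s(4) = 1,  s(5) = 8,  s(6) = 0,  s(7) = 3,  s(8) = 18,  s(9) = 7,  s(10) = 38,  s(11) = 21,  s(12) = 22,  s(13) = 27,  s(14) = 9,  s(15) = 5,  s(16) = 28,  s(17) = 14,  s(18) = 30,  s(19) = 24,  s(20) = 37,  s(21) = 16,  s(22) = 40,  s(23) = 31,  s(24) = 29,  s(25) = 19,  s(26) = 12,  s(27) = 20,  s(28) = 17,  s(29) = 2,  s(30) = 13,  s(31) = 25,  s(32) = 42,  s(33) = 41,  s(34) = 36,  s(35) = 11,  s(36) = 15,  s(37) = 35,  s(38) = 6,  s(39) = 33,  s(40) = 39,  s(41) = 26,  s(42) = 4,  s(43) = 23.
The sequence repeats with period 42.
So s(1356) = s(1 + ((1356-1) mod 42)) = s(12) = 22.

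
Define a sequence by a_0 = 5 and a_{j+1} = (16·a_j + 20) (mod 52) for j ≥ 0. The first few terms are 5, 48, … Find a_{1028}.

8

Computing terms: a_0 = 5,  a_1 = 48,  a_2 = 8,  a_3 = 44,  a_4 = 48.
Since a_4 = a_1 = 48, the sequence is eventually periodic: after a pre-period of length 1 it cycles with period 3.
For j ≥ 1, a_j depends only on (j - 1) mod 3. (1028 - 1) mod 3 = 1, so a_{1028} = a_2 = 8.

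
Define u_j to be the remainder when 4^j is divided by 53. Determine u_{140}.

Listing terms: u_0 = 1,  u_1 = 4,  u_2 = 16,  u_3 = 11,  u_4 = 44,  u_5 = 17,  u_6 = 15,  u_7 = 7,  u_8 = 28,  u_9 = 6,  u_{10} = 24,  u_{11} = 43,  u_{12} = 13,  u_{13} = 52,  u_{14} = 49,  u_{15} = 37,  u_{16} = 42,  u_{17} = 9,  u_{18} = 36,  u_{19} = 38,  u_{20} = 46,  u_{21} = 25,  u_{22} = 47,  u_{23} = 29,  u_{24} = 10,  u_{25} = 40,  u_{26} = 1.
Since u_{26} = u_0 = 1, the sequence is periodic with period 26.
So u_{140} = u_{0 + ((140-0) mod 26)} = u_{10} = 24.

24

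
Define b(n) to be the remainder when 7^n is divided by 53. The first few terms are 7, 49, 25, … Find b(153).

b(1) = 7; b(2) = 49; b(3) = 25; b(4) = 16; b(5) = 6; b(6) = 42; b(7) = 29; b(8) = 44; b(9) = 43; b(10) = 36; b(11) = 40; b(12) = 15; b(13) = 52; b(14) = 46; b(15) = 4; b(16) = 28; b(17) = 37; b(18) = 47; b(19) = 11; b(20) = 24; b(21) = 9; b(22) = 10; b(23) = 17; b(24) = 13; b(25) = 38; b(26) = 1; b(27) = 7.
The sequence repeats with period 26.
So b(153) = b(1 + ((153-1) mod 26)) = b(23) = 17.

17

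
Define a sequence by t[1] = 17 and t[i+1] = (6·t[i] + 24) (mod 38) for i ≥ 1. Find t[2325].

20

t[1] = 17; t[2] = 12; t[3] = 20; t[4] = 30; t[5] = 14; t[6] = 32; t[7] = 26; t[8] = 28; t[9] = 2; t[10] = 36; t[11] = 12.
Since t[11] = t[2] = 12, the sequence is eventually periodic: after a pre-period of length 1 it cycles with period 9.
For i ≥ 2, t[i] depends only on (i - 2) mod 9. (2325 - 2) mod 9 = 1, so t[2325] = t[3] = 20.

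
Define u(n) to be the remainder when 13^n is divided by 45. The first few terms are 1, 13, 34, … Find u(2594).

Listing terms: u(0) = 1, u(1) = 13, u(2) = 34, u(3) = 37, u(4) = 31, u(5) = 43, u(6) = 19, u(7) = 22, u(8) = 16, u(9) = 28, u(10) = 4, u(11) = 7, u(12) = 1.
The sequence repeats with period 12.
So u(2594) = u(0 + ((2594-0) mod 12)) = u(2) = 34.

34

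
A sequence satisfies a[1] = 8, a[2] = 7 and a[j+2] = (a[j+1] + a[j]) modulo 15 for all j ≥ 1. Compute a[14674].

We have a[1] = 8; a[2] = 7; a[3] = 0; a[4] = 7; a[5] = 7; a[6] = 14; a[7] = 6; a[8] = 5; a[9] = 11; a[10] = 1; a[11] = 12; a[12] = 13; a[13] = 10; a[14] = 8; a[15] = 3; a[16] = 11; a[17] = 14; a[18] = 10; a[19] = 9; a[20] = 4; a[21] = 13; a[22] = 2; a[23] = 0; a[24] = 2; a[25] = 2; a[26] = 4; a[27] = 6; a[28] = 10; a[29] = 1; a[30] = 11; a[31] = 12; a[32] = 8; a[33] = 5; a[34] = 13; a[35] = 3; a[36] = 1; a[37] = 4; a[38] = 5; a[39] = 9; a[40] = 14; a[41] = 8; a[42] = 7.
Since (a[41], a[42]) = (a[1], a[2]) = (8, 7) (two consecutive terms determine the rest), the sequence is periodic with period 40.
So a[14674] = a[1 + ((14674-1) mod 40)] = a[34] = 13.

13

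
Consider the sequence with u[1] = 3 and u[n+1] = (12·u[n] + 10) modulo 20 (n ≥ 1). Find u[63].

Listing terms: u[1] = 3,  u[2] = 6,  u[3] = 2,  u[4] = 14,  u[5] = 18,  u[6] = 6.
Since u[6] = u[2] = 6, the sequence is eventually periodic: after a pre-period of length 1 it cycles with period 4.
For n ≥ 2, u[n] depends only on (n - 2) mod 4. (63 - 2) mod 4 = 1, so u[63] = u[3] = 2.

2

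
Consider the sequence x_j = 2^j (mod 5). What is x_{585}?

2

Computing terms: x_0 = 1,  x_1 = 2,  x_2 = 4,  x_3 = 3,  x_4 = 1.
Since x_4 = x_0 = 1, the sequence is periodic with period 4.
So x_{585} = x_{0 + ((585-0) mod 4)} = x_1 = 2.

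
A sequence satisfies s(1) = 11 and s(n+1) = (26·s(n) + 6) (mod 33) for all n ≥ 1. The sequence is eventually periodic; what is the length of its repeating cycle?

Listing terms: s(1) = 11; s(2) = 28; s(3) = 8; s(4) = 16; s(5) = 26; s(6) = 22; s(7) = 17; s(8) = 19; s(9) = 5; s(10) = 4; s(11) = 11.
The sequence repeats with period 10.

10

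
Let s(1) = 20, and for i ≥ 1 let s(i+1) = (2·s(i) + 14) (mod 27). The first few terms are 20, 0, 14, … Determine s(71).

8

Computing terms: s(1) = 20; s(2) = 0; s(3) = 14; s(4) = 15; s(5) = 17; s(6) = 21; s(7) = 2; s(8) = 18; s(9) = 23; s(10) = 6; s(11) = 26; s(12) = 12; s(13) = 11; s(14) = 9; s(15) = 5; s(16) = 24; s(17) = 8; s(18) = 3; s(19) = 20.
Since s(19) = s(1) = 20, the sequence is periodic with period 18.
(71 - 1) mod 18 = 16, so s(71) = s(17) = 8.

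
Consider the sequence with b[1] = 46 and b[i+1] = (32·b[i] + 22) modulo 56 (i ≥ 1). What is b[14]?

Computing terms: b[1] = 46; b[2] = 38; b[3] = 6; b[4] = 46.
The sequence repeats with period 3.
(14 - 1) mod 3 = 1, so b[14] = b[2] = 38.

38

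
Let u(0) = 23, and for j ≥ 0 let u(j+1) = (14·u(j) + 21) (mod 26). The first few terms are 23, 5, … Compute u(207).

u(0) = 23; u(1) = 5; u(2) = 13; u(3) = 21; u(4) = 3; u(5) = 11; u(6) = 19; u(7) = 1; u(8) = 9; u(9) = 17; u(10) = 25; u(11) = 7; u(12) = 15; u(13) = 23.
The sequence repeats with period 13.
So u(207) = u(0 + ((207-0) mod 13)) = u(12) = 15.

15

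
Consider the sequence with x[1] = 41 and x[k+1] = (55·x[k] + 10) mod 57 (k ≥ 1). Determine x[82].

Computing terms: x[1] = 41, x[2] = 42, x[3] = 40, x[4] = 44, x[5] = 36, x[6] = 52, x[7] = 20, x[8] = 27, x[9] = 13, x[10] = 41.
The sequence repeats with period 9.
So x[82] = x[1 + ((82-1) mod 9)] = x[1] = 41.

41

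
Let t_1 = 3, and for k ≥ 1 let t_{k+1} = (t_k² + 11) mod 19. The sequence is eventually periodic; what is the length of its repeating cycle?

3

t_1 = 3, t_2 = 1, t_3 = 12, t_4 = 3.
The sequence repeats with period 3.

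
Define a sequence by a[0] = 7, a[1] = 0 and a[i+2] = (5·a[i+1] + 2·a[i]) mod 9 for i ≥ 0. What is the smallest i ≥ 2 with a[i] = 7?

3

Computing terms: a[0] = 7,  a[1] = 0,  a[2] = 5,  a[3] = 7,  a[4] = 0.
Since (a[3], a[4]) = (a[0], a[1]) = (7, 0) (two consecutive terms determine the rest), the sequence is periodic with period 3.
The value 7 next appears (with i ≥ 2) at a[3].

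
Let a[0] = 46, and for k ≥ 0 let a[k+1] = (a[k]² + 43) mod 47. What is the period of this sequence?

Listing terms: a[0] = 46, a[1] = 44, a[2] = 5, a[3] = 21, a[4] = 14, a[5] = 4, a[6] = 12, a[7] = 46.
Since a[7] = a[0] = 46, the sequence is periodic with period 7.

7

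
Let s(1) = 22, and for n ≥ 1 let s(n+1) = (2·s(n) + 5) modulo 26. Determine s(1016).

19

s(1) = 22,  s(2) = 23,  s(3) = 25,  s(4) = 3,  s(5) = 11,  s(6) = 1,  s(7) = 7,  s(8) = 19,  s(9) = 17,  s(10) = 13,  s(11) = 5,  s(12) = 15,  s(13) = 9,  s(14) = 23.
Since s(14) = s(2) = 23, the sequence is eventually periodic: after a pre-period of length 1 it cycles with period 12.
For n ≥ 2, s(n) depends only on (n - 2) mod 12. (1016 - 2) mod 12 = 6, so s(1016) = s(8) = 19.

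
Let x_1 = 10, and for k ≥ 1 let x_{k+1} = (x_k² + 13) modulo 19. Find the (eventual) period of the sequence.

Computing terms: x_1 = 10, x_2 = 18, x_3 = 14, x_4 = 0, x_5 = 13, x_6 = 11, x_7 = 1, x_8 = 14.
Since x_8 = x_3 = 14, the sequence is eventually periodic: after a pre-period of length 2 it cycles with period 5.

5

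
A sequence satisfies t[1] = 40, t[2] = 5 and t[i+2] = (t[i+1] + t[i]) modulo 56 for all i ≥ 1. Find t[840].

21

Computing terms: t[1] = 40; t[2] = 5; t[3] = 45; t[4] = 50; t[5] = 39; t[6] = 33; t[7] = 16; t[8] = 49; t[9] = 9; t[10] = 2; t[11] = 11; t[12] = 13; t[13] = 24; t[14] = 37; t[15] = 5; t[16] = 42; t[17] = 47; t[18] = 33; t[19] = 24; t[20] = 1; t[21] = 25; t[22] = 26; t[23] = 51; t[24] = 21; t[25] = 16; t[26] = 37; t[27] = 53; t[28] = 34; t[29] = 31; t[30] = 9; t[31] = 40; t[32] = 49; t[33] = 33; t[34] = 26; t[35] = 3; t[36] = 29; t[37] = 32; t[38] = 5; t[39] = 37; t[40] = 42; t[41] = 23; t[42] = 9; t[43] = 32; t[44] = 41; t[45] = 17; t[46] = 2; t[47] = 19; t[48] = 21; t[49] = 40; t[50] = 5.
The sequence repeats with period 48.
(840 - 1) mod 48 = 23, so t[840] = t[24] = 21.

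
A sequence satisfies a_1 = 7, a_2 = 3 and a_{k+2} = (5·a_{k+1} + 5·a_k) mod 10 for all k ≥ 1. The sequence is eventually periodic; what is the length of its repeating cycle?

Computing terms: a_1 = 7; a_2 = 3; a_3 = 0; a_4 = 5; a_5 = 5; a_6 = 0; a_7 = 5.
Since (a_6, a_7) = (a_3, a_4) = (0, 5) (two consecutive terms determine the rest), the sequence is eventually periodic: after a pre-period of length 2 it cycles with period 3.

3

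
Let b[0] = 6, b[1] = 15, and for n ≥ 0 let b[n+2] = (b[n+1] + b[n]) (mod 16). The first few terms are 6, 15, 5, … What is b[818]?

Computing terms: b[0] = 6,  b[1] = 15,  b[2] = 5,  b[3] = 4,  b[4] = 9,  b[5] = 13,  b[6] = 6,  b[7] = 3,  b[8] = 9,  b[9] = 12,  b[10] = 5,  b[11] = 1,  b[12] = 6,  b[13] = 7,  b[14] = 13,  b[15] = 4,  b[16] = 1,  b[17] = 5,  b[18] = 6,  b[19] = 11,  b[20] = 1,  b[21] = 12,  b[22] = 13,  b[23] = 9,  b[24] = 6,  b[25] = 15.
Since (b[24], b[25]) = (b[0], b[1]) = (6, 15) (two consecutive terms determine the rest), the sequence is periodic with period 24.
(818 - 0) mod 24 = 2, so b[818] = b[2] = 5.

5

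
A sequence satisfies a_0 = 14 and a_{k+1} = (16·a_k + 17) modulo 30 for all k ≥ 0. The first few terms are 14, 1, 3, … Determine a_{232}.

13

We have a_0 = 14,  a_1 = 1,  a_2 = 3,  a_3 = 5,  a_4 = 7,  a_5 = 9,  a_6 = 11,  a_7 = 13,  a_8 = 15,  a_9 = 17,  a_{10} = 19,  a_{11} = 21,  a_{12} = 23,  a_{13} = 25,  a_{14} = 27,  a_{15} = 29,  a_{16} = 1.
Since a_{16} = a_1 = 1, the sequence is eventually periodic: after a pre-period of length 1 it cycles with period 15.
For k ≥ 1, a_k depends only on (k - 1) mod 15. (232 - 1) mod 15 = 6, so a_{232} = a_7 = 13.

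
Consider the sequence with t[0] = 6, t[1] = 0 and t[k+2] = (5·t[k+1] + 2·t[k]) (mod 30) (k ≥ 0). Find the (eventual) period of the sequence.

Computing terms: t[0] = 6; t[1] = 0; t[2] = 12; t[3] = 0; t[4] = 24; t[5] = 0; t[6] = 18; t[7] = 0; t[8] = 6; t[9] = 0.
Since (t[8], t[9]) = (t[0], t[1]) = (6, 0) (two consecutive terms determine the rest), the sequence is periodic with period 8.

8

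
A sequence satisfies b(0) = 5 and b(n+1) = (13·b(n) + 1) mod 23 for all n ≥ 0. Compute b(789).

12

Listing terms: b(0) = 5; b(1) = 20; b(2) = 8; b(3) = 13; b(4) = 9; b(5) = 3; b(6) = 17; b(7) = 15; b(8) = 12; b(9) = 19; b(10) = 18; b(11) = 5.
Since b(11) = b(0) = 5, the sequence is periodic with period 11.
So b(789) = b(0 + ((789-0) mod 11)) = b(8) = 12.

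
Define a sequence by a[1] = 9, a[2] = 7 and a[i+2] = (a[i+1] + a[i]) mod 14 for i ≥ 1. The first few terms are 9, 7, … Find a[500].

Computing terms: a[1] = 9,  a[2] = 7,  a[3] = 2,  a[4] = 9,  a[5] = 11,  a[6] = 6,  a[7] = 3,  a[8] = 9,  a[9] = 12,  a[10] = 7,  a[11] = 5,  a[12] = 12,  a[13] = 3,  a[14] = 1,  a[15] = 4,  a[16] = 5,  a[17] = 9,  a[18] = 0,  a[19] = 9,  a[20] = 9,  a[21] = 4,  a[22] = 13,  a[23] = 3,  a[24] = 2,  a[25] = 5,  a[26] = 7,  a[27] = 12,  a[28] = 5,  a[29] = 3,  a[30] = 8,  a[31] = 11,  a[32] = 5,  a[33] = 2,  a[34] = 7,  a[35] = 9,  a[36] = 2,  a[37] = 11,  a[38] = 13,  a[39] = 10,  a[40] = 9,  a[41] = 5,  a[42] = 0,  a[43] = 5,  a[44] = 5,  a[45] = 10,  a[46] = 1,  a[47] = 11,  a[48] = 12,  a[49] = 9,  a[50] = 7.
The sequence repeats with period 48.
(500 - 1) mod 48 = 19, so a[500] = a[20] = 9.

9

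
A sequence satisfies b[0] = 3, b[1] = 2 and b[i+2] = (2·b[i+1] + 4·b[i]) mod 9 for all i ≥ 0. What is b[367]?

2

We have b[0] = 3,  b[1] = 2,  b[2] = 7,  b[3] = 4,  b[4] = 0,  b[5] = 7,  b[6] = 5,  b[7] = 2,  b[8] = 6,  b[9] = 2,  b[10] = 1,  b[11] = 1,  b[12] = 6,  b[13] = 7,  b[14] = 2,  b[15] = 5,  b[16] = 0,  b[17] = 2,  b[18] = 4,  b[19] = 7,  b[20] = 3,  b[21] = 7,  b[22] = 8,  b[23] = 8,  b[24] = 3,  b[25] = 2.
Since (b[24], b[25]) = (b[0], b[1]) = (3, 2) (two consecutive terms determine the rest), the sequence is periodic with period 24.
(367 - 0) mod 24 = 7, so b[367] = b[7] = 2.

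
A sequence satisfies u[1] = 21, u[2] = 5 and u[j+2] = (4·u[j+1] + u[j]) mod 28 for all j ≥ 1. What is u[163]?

13

We have u[1] = 21,  u[2] = 5,  u[3] = 13,  u[4] = 1,  u[5] = 17,  u[6] = 13,  u[7] = 13,  u[8] = 9,  u[9] = 21,  u[10] = 9,  u[11] = 1,  u[12] = 13,  u[13] = 25,  u[14] = 1,  u[15] = 1,  u[16] = 5,  u[17] = 21,  u[18] = 5.
The sequence repeats with period 16.
So u[163] = u[1 + ((163-1) mod 16)] = u[3] = 13.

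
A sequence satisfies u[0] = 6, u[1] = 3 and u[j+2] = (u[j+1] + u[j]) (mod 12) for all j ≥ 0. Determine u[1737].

0

u[0] = 6, u[1] = 3, u[2] = 9, u[3] = 0, u[4] = 9, u[5] = 9, u[6] = 6, u[7] = 3.
Since (u[6], u[7]) = (u[0], u[1]) = (6, 3) (two consecutive terms determine the rest), the sequence is periodic with period 6.
So u[1737] = u[0 + ((1737-0) mod 6)] = u[3] = 0.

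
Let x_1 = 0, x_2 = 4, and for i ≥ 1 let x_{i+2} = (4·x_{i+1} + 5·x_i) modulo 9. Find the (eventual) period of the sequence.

We have x_1 = 0, x_2 = 4, x_3 = 7, x_4 = 3, x_5 = 2, x_6 = 5, x_7 = 3, x_8 = 1, x_9 = 1, x_{10} = 0, x_{11} = 5, x_{12} = 2, x_{13} = 6, x_{14} = 7, x_{15} = 4, x_{16} = 6, x_{17} = 8, x_{18} = 8, x_{19} = 0, x_{20} = 4.
Since (x_{19}, x_{20}) = (x_1, x_2) = (0, 4) (two consecutive terms determine the rest), the sequence is periodic with period 18.

18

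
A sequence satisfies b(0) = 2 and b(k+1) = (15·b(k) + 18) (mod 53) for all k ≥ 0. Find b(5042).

Computing terms: b(0) = 2,  b(1) = 48,  b(2) = 49,  b(3) = 11,  b(4) = 24,  b(5) = 7,  b(6) = 17,  b(7) = 8,  b(8) = 32,  b(9) = 21,  b(10) = 15,  b(11) = 31,  b(12) = 6,  b(13) = 2.
Since b(13) = b(0) = 2, the sequence is periodic with period 13.
So b(5042) = b(0 + ((5042-0) mod 13)) = b(11) = 31.

31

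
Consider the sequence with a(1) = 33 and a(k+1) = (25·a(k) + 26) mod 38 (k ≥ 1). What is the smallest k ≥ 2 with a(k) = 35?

Computing terms: a(1) = 33; a(2) = 15; a(3) = 21; a(4) = 19; a(5) = 7; a(6) = 11; a(7) = 35; a(8) = 27; a(9) = 17; a(10) = 33.
The sequence repeats with period 9.
The value 35 first appears (with k ≥ 2) at a(7).

7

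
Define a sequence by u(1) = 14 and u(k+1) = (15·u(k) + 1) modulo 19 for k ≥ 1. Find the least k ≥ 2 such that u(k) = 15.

Listing terms: u(1) = 14,  u(2) = 2,  u(3) = 12,  u(4) = 10,  u(5) = 18,  u(6) = 5,  u(7) = 0,  u(8) = 1,  u(9) = 16,  u(10) = 13,  u(11) = 6,  u(12) = 15,  u(13) = 17,  u(14) = 9,  u(15) = 3,  u(16) = 8,  u(17) = 7,  u(18) = 11,  u(19) = 14.
The sequence repeats with period 18.
The value 15 first appears (with k ≥ 2) at u(12).

12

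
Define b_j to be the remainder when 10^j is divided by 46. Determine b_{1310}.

Computing terms: b_0 = 1, b_1 = 10, b_2 = 8, b_3 = 34, b_4 = 18, b_5 = 42, b_6 = 6, b_7 = 14, b_8 = 2, b_9 = 20, b_{10} = 16, b_{11} = 22, b_{12} = 36, b_{13} = 38, b_{14} = 12, b_{15} = 28, b_{16} = 4, b_{17} = 40, b_{18} = 32, b_{19} = 44, b_{20} = 26, b_{21} = 30, b_{22} = 24, b_{23} = 10.
Since b_{23} = b_1 = 10, the sequence is eventually periodic: after a pre-period of length 1 it cycles with period 22.
For j ≥ 1, b_j depends only on (j - 1) mod 22. (1310 - 1) mod 22 = 11, so b_{1310} = b_{12} = 36.

36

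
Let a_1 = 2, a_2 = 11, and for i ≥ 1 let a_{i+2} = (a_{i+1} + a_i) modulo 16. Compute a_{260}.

Listing terms: a_1 = 2; a_2 = 11; a_3 = 13; a_4 = 8; a_5 = 5; a_6 = 13; a_7 = 2; a_8 = 15; a_9 = 1; a_{10} = 0; a_{11} = 1; a_{12} = 1; a_{13} = 2; a_{14} = 3; a_{15} = 5; a_{16} = 8; a_{17} = 13; a_{18} = 5; a_{19} = 2; a_{20} = 7; a_{21} = 9; a_{22} = 0; a_{23} = 9; a_{24} = 9; a_{25} = 2; a_{26} = 11.
Since (a_{25}, a_{26}) = (a_1, a_2) = (2, 11) (two consecutive terms determine the rest), the sequence is periodic with period 24.
(260 - 1) mod 24 = 19, so a_{260} = a_{20} = 7.

7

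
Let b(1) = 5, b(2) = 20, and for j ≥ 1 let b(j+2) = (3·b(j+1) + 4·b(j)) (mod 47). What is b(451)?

b(1) = 5,  b(2) = 20,  b(3) = 33,  b(4) = 38,  b(5) = 11,  b(6) = 44,  b(7) = 35,  b(8) = 46,  b(9) = 43,  b(10) = 31,  b(11) = 30,  b(12) = 26,  b(13) = 10,  b(14) = 40,  b(15) = 19,  b(16) = 29,  b(17) = 22,  b(18) = 41,  b(19) = 23,  b(20) = 45,  b(21) = 39,  b(22) = 15,  b(23) = 13,  b(24) = 5,  b(25) = 20.
Since (b(24), b(25)) = (b(1), b(2)) = (5, 20) (two consecutive terms determine the rest), the sequence is periodic with period 23.
So b(451) = b(1 + ((451-1) mod 23)) = b(14) = 40.

40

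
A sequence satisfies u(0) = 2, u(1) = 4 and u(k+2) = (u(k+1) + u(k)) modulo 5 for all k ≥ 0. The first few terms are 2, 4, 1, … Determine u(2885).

We have u(0) = 2, u(1) = 4, u(2) = 1, u(3) = 0, u(4) = 1, u(5) = 1, u(6) = 2, u(7) = 3, u(8) = 0, u(9) = 3, u(10) = 3, u(11) = 1, u(12) = 4, u(13) = 0, u(14) = 4, u(15) = 4, u(16) = 3, u(17) = 2, u(18) = 0, u(19) = 2, u(20) = 2, u(21) = 4.
The sequence repeats with period 20.
So u(2885) = u(0 + ((2885-0) mod 20)) = u(5) = 1.

1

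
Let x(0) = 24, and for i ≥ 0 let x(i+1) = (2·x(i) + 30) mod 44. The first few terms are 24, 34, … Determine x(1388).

22

Computing terms: x(0) = 24, x(1) = 34, x(2) = 10, x(3) = 6, x(4) = 42, x(5) = 26, x(6) = 38, x(7) = 18, x(8) = 22, x(9) = 30, x(10) = 2, x(11) = 34.
Since x(11) = x(1) = 34, the sequence is eventually periodic: after a pre-period of length 1 it cycles with period 10.
For i ≥ 1, x(i) depends only on (i - 1) mod 10. (1388 - 1) mod 10 = 7, so x(1388) = x(8) = 22.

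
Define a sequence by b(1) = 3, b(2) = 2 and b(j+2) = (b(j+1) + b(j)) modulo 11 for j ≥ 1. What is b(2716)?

Listing terms: b(1) = 3,  b(2) = 2,  b(3) = 5,  b(4) = 7,  b(5) = 1,  b(6) = 8,  b(7) = 9,  b(8) = 6,  b(9) = 4,  b(10) = 10,  b(11) = 3,  b(12) = 2.
The sequence repeats with period 10.
So b(2716) = b(1 + ((2716-1) mod 10)) = b(6) = 8.

8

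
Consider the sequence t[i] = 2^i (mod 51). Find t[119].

Listing terms: t[1] = 2; t[2] = 4; t[3] = 8; t[4] = 16; t[5] = 32; t[6] = 13; t[7] = 26; t[8] = 1; t[9] = 2.
Since t[9] = t[1] = 2, the sequence is periodic with period 8.
So t[119] = t[1 + ((119-1) mod 8)] = t[7] = 26.

26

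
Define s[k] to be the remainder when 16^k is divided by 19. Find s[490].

5

We have s[1] = 16; s[2] = 9; s[3] = 11; s[4] = 5; s[5] = 4; s[6] = 7; s[7] = 17; s[8] = 6; s[9] = 1; s[10] = 16.
The sequence repeats with period 9.
(490 - 1) mod 9 = 3, so s[490] = s[4] = 5.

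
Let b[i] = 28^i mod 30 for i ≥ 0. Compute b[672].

Computing terms: b[0] = 1; b[1] = 28; b[2] = 4; b[3] = 22; b[4] = 16; b[5] = 28.
Since b[5] = b[1] = 28, the sequence is eventually periodic: after a pre-period of length 1 it cycles with period 4.
For i ≥ 1, b[i] depends only on (i - 1) mod 4. (672 - 1) mod 4 = 3, so b[672] = b[4] = 16.

16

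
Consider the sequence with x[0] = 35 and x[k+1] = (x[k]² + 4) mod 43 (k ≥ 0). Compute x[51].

Listing terms: x[0] = 35,  x[1] = 25,  x[2] = 27,  x[3] = 2,  x[4] = 8,  x[5] = 25.
Since x[5] = x[1] = 25, the sequence is eventually periodic: after a pre-period of length 1 it cycles with period 4.
For k ≥ 1, x[k] depends only on (k - 1) mod 4. (51 - 1) mod 4 = 2, so x[51] = x[3] = 2.

2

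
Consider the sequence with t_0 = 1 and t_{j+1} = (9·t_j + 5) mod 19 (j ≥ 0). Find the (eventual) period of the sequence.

9

Computing terms: t_0 = 1,  t_1 = 14,  t_2 = 17,  t_3 = 6,  t_4 = 2,  t_5 = 4,  t_6 = 3,  t_7 = 13,  t_8 = 8,  t_9 = 1.
Since t_9 = t_0 = 1, the sequence is periodic with period 9.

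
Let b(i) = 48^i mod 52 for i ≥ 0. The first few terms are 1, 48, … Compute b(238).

Listing terms: b(0) = 1; b(1) = 48; b(2) = 16; b(3) = 40; b(4) = 48.
Since b(4) = b(1) = 48, the sequence is eventually periodic: after a pre-period of length 1 it cycles with period 3.
For i ≥ 1, b(i) depends only on (i - 1) mod 3. (238 - 1) mod 3 = 0, so b(238) = b(1) = 48.

48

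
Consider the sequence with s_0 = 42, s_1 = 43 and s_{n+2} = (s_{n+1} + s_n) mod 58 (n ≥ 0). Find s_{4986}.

s_0 = 42; s_1 = 43; s_2 = 27; s_3 = 12; s_4 = 39; s_5 = 51; s_6 = 32; s_7 = 25; s_8 = 57; s_9 = 24; s_{10} = 23; s_{11} = 47; s_{12} = 12; s_{13} = 1; s_{14} = 13; s_{15} = 14; s_{16} = 27; s_{17} = 41; s_{18} = 10; s_{19} = 51; s_{20} = 3; s_{21} = 54; s_{22} = 57; s_{23} = 53; s_{24} = 52; s_{25} = 47; s_{26} = 41; s_{27} = 30; s_{28} = 13; s_{29} = 43; s_{30} = 56; s_{31} = 41; s_{32} = 39; s_{33} = 22; s_{34} = 3; s_{35} = 25; s_{36} = 28; s_{37} = 53; s_{38} = 23; s_{39} = 18; s_{40} = 41; s_{41} = 1; s_{42} = 42; s_{43} = 43.
The sequence repeats with period 42.
(4986 - 0) mod 42 = 30, so s_{4986} = s_{30} = 56.

56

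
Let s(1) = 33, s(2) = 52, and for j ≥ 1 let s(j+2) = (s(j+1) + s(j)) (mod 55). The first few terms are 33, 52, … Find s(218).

5

Listing terms: s(1) = 33,  s(2) = 52,  s(3) = 30,  s(4) = 27,  s(5) = 2,  s(6) = 29,  s(7) = 31,  s(8) = 5,  s(9) = 36,  s(10) = 41,  s(11) = 22,  s(12) = 8,  s(13) = 30,  s(14) = 38,  s(15) = 13,  s(16) = 51,  s(17) = 9,  s(18) = 5,  s(19) = 14,  s(20) = 19,  s(21) = 33,  s(22) = 52.
The sequence repeats with period 20.
So s(218) = s(1 + ((218-1) mod 20)) = s(18) = 5.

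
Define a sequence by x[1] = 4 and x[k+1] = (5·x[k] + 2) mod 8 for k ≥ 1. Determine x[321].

Listing terms: x[1] = 4, x[2] = 6, x[3] = 0, x[4] = 2, x[5] = 4.
The sequence repeats with period 4.
(321 - 1) mod 4 = 0, so x[321] = x[1] = 4.

4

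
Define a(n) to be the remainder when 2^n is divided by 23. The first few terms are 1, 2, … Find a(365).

4

a(0) = 1, a(1) = 2, a(2) = 4, a(3) = 8, a(4) = 16, a(5) = 9, a(6) = 18, a(7) = 13, a(8) = 3, a(9) = 6, a(10) = 12, a(11) = 1.
The sequence repeats with period 11.
So a(365) = a(0 + ((365-0) mod 11)) = a(2) = 4.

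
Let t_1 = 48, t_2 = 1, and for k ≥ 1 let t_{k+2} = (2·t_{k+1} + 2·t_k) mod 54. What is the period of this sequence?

27

Computing terms: t_1 = 48,  t_2 = 1,  t_3 = 44,  t_4 = 36,  t_5 = 52,  t_6 = 14,  t_7 = 24,  t_8 = 22,  t_9 = 38,  t_{10} = 12,  t_{11} = 46,  t_{12} = 8,  t_{13} = 0,  t_{14} = 16,  t_{15} = 32,  t_{16} = 42,  t_{17} = 40,  t_{18} = 2,  t_{19} = 30,  t_{20} = 10,  t_{21} = 26,  t_{22} = 18,  t_{23} = 34,  t_{24} = 50,  t_{25} = 6,  t_{26} = 4,  t_{27} = 20,  t_{28} = 48,  t_{29} = 28,  t_{30} = 44,  t_{31} = 36.
Since (t_{30}, t_{31}) = (t_3, t_4) = (44, 36) (two consecutive terms determine the rest), the sequence is eventually periodic: after a pre-period of length 2 it cycles with period 27.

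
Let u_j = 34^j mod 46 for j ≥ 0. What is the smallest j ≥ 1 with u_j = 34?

1

Computing terms: u_0 = 1, u_1 = 34, u_2 = 6, u_3 = 20, u_4 = 36, u_5 = 28, u_6 = 32, u_7 = 30, u_8 = 8, u_9 = 42, u_{10} = 2, u_{11} = 22, u_{12} = 12, u_{13} = 40, u_{14} = 26, u_{15} = 10, u_{16} = 18, u_{17} = 14, u_{18} = 16, u_{19} = 38, u_{20} = 4, u_{21} = 44, u_{22} = 24, u_{23} = 34.
Since u_{23} = u_1 = 34, the sequence is eventually periodic: after a pre-period of length 1 it cycles with period 22.
The value 34 first appears (with j ≥ 1) at u_1.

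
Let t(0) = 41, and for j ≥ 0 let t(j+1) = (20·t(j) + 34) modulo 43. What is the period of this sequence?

Computing terms: t(0) = 41,  t(1) = 37,  t(2) = 0,  t(3) = 34,  t(4) = 26,  t(5) = 38,  t(6) = 20,  t(7) = 4,  t(8) = 28,  t(9) = 35,  t(10) = 3,  t(11) = 8,  t(12) = 22,  t(13) = 1,  t(14) = 11,  t(15) = 39,  t(16) = 40,  t(17) = 17,  t(18) = 30,  t(19) = 32,  t(20) = 29,  t(21) = 12,  t(22) = 16,  t(23) = 10,  t(24) = 19,  t(25) = 27,  t(26) = 15,  t(27) = 33,  t(28) = 6,  t(29) = 25,  t(30) = 18,  t(31) = 7,  t(32) = 2,  t(33) = 31,  t(34) = 9,  t(35) = 42,  t(36) = 14,  t(37) = 13,  t(38) = 36,  t(39) = 23,  t(40) = 21,  t(41) = 24,  t(42) = 41.
Since t(42) = t(0) = 41, the sequence is periodic with period 42.

42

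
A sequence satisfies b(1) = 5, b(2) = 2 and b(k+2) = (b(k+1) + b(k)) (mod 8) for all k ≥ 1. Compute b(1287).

7

Computing terms: b(1) = 5,  b(2) = 2,  b(3) = 7,  b(4) = 1,  b(5) = 0,  b(6) = 1,  b(7) = 1,  b(8) = 2,  b(9) = 3,  b(10) = 5,  b(11) = 0,  b(12) = 5,  b(13) = 5,  b(14) = 2.
The sequence repeats with period 12.
So b(1287) = b(1 + ((1287-1) mod 12)) = b(3) = 7.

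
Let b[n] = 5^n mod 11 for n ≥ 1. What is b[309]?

Listing terms: b[1] = 5; b[2] = 3; b[3] = 4; b[4] = 9; b[5] = 1; b[6] = 5.
The sequence repeats with period 5.
So b[309] = b[1 + ((309-1) mod 5)] = b[4] = 9.

9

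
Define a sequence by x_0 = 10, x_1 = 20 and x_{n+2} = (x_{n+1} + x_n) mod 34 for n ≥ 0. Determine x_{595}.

x_0 = 10,  x_1 = 20,  x_2 = 30,  x_3 = 16,  x_4 = 12,  x_5 = 28,  x_6 = 6,  x_7 = 0,  x_8 = 6,  x_9 = 6,  x_{10} = 12,  x_{11} = 18,  x_{12} = 30,  x_{13} = 14,  x_{14} = 10,  x_{15} = 24,  x_{16} = 0,  x_{17} = 24,  x_{18} = 24,  x_{19} = 14,  x_{20} = 4,  x_{21} = 18,  x_{22} = 22,  x_{23} = 6,  x_{24} = 28,  x_{25} = 0,  x_{26} = 28,  x_{27} = 28,  x_{28} = 22,  x_{29} = 16,  x_{30} = 4,  x_{31} = 20,  x_{32} = 24,  x_{33} = 10,  x_{34} = 0,  x_{35} = 10,  x_{36} = 10,  x_{37} = 20.
Since (x_{36}, x_{37}) = (x_0, x_1) = (10, 20) (two consecutive terms determine the rest), the sequence is periodic with period 36.
(595 - 0) mod 36 = 19, so x_{595} = x_{19} = 14.

14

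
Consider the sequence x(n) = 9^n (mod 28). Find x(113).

Computing terms: x(1) = 9; x(2) = 25; x(3) = 1; x(4) = 9.
The sequence repeats with period 3.
(113 - 1) mod 3 = 1, so x(113) = x(2) = 25.

25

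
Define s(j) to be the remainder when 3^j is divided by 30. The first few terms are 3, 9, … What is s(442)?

s(1) = 3; s(2) = 9; s(3) = 27; s(4) = 21; s(5) = 3.
Since s(5) = s(1) = 3, the sequence is periodic with period 4.
(442 - 1) mod 4 = 1, so s(442) = s(2) = 9.

9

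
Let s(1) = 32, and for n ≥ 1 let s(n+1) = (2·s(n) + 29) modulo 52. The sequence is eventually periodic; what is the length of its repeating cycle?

Computing terms: s(1) = 32,  s(2) = 41,  s(3) = 7,  s(4) = 43,  s(5) = 11,  s(6) = 51,  s(7) = 27,  s(8) = 31,  s(9) = 39,  s(10) = 3,  s(11) = 35,  s(12) = 47,  s(13) = 19,  s(14) = 15,  s(15) = 7.
Since s(15) = s(3) = 7, the sequence is eventually periodic: after a pre-period of length 2 it cycles with period 12.

12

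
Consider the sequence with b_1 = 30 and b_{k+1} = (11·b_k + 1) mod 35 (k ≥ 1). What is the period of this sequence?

5

Listing terms: b_1 = 30,  b_2 = 16,  b_3 = 2,  b_4 = 23,  b_5 = 9,  b_6 = 30.
The sequence repeats with period 5.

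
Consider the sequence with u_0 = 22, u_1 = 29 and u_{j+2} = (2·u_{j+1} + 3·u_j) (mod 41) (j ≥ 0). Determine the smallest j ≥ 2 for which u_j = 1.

u_0 = 22, u_1 = 29, u_2 = 1, u_3 = 7, u_4 = 17, u_5 = 14, u_6 = 38, u_7 = 36, u_8 = 22, u_9 = 29.
Since (u_8, u_9) = (u_0, u_1) = (22, 29) (two consecutive terms determine the rest), the sequence is periodic with period 8.
The value 1 first appears (with j ≥ 2) at u_2.

2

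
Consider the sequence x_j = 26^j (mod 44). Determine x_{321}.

4

Listing terms: x_0 = 1,  x_1 = 26,  x_2 = 16,  x_3 = 20,  x_4 = 36,  x_5 = 12,  x_6 = 4,  x_7 = 16.
Since x_7 = x_2 = 16, the sequence is eventually periodic: after a pre-period of length 2 it cycles with period 5.
For j ≥ 2, x_j depends only on (j - 2) mod 5. (321 - 2) mod 5 = 4, so x_{321} = x_6 = 4.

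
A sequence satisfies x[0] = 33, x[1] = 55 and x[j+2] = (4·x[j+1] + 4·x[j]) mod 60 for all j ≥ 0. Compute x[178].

We have x[0] = 33; x[1] = 55; x[2] = 52; x[3] = 8; x[4] = 0; x[5] = 32; x[6] = 8; x[7] = 40; x[8] = 12; x[9] = 28; x[10] = 40; x[11] = 32; x[12] = 48; x[13] = 20; x[14] = 32; x[15] = 28; x[16] = 0; x[17] = 52; x[18] = 28; x[19] = 20; x[20] = 12; x[21] = 8; x[22] = 20; x[23] = 52; x[24] = 48; x[25] = 40; x[26] = 52; x[27] = 8.
Since (x[26], x[27]) = (x[2], x[3]) = (52, 8) (two consecutive terms determine the rest), the sequence is eventually periodic: after a pre-period of length 2 it cycles with period 24.
For j ≥ 2, x[j] depends only on (j - 2) mod 24. (178 - 2) mod 24 = 8, so x[178] = x[10] = 40.

40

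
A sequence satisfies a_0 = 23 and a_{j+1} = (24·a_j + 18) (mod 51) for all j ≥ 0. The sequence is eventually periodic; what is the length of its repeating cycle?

16

Computing terms: a_0 = 23; a_1 = 9; a_2 = 30; a_3 = 24; a_4 = 33; a_5 = 45; a_6 = 27; a_7 = 3; a_8 = 39; a_9 = 36; a_{10} = 15; a_{11} = 21; a_{12} = 12; a_{13} = 0; a_{14} = 18; a_{15} = 42; a_{16} = 6; a_{17} = 9.
Since a_{17} = a_1 = 9, the sequence is eventually periodic: after a pre-period of length 1 it cycles with period 16.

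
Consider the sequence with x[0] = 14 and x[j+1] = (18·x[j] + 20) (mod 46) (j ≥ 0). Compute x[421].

4

Listing terms: x[0] = 14; x[1] = 42; x[2] = 40; x[3] = 4; x[4] = 0; x[5] = 20; x[6] = 12; x[7] = 6; x[8] = 36; x[9] = 24; x[10] = 38; x[11] = 14.
Since x[11] = x[0] = 14, the sequence is periodic with period 11.
So x[421] = x[0 + ((421-0) mod 11)] = x[3] = 4.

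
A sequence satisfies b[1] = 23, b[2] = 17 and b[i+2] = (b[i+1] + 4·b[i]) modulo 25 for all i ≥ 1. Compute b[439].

23

We have b[1] = 23, b[2] = 17, b[3] = 9, b[4] = 2, b[5] = 13, b[6] = 21, b[7] = 23, b[8] = 7, b[9] = 24, b[10] = 2, b[11] = 23, b[12] = 6, b[13] = 23, b[14] = 22, b[15] = 14, b[16] = 2, b[17] = 8, b[18] = 16, b[19] = 23, b[20] = 12, b[21] = 4, b[22] = 2, b[23] = 18, b[24] = 1, b[25] = 23, b[26] = 2, b[27] = 19, b[28] = 2, b[29] = 3, b[30] = 11, b[31] = 23, b[32] = 17.
The sequence repeats with period 30.
So b[439] = b[1 + ((439-1) mod 30)] = b[19] = 23.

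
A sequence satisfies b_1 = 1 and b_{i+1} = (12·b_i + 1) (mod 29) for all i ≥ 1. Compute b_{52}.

0

Computing terms: b_1 = 1,  b_2 = 13,  b_3 = 12,  b_4 = 0,  b_5 = 1.
The sequence repeats with period 4.
(52 - 1) mod 4 = 3, so b_{52} = b_4 = 0.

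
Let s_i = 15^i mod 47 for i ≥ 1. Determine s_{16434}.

s_1 = 15; s_2 = 37; s_3 = 38; s_4 = 6; s_5 = 43; s_6 = 34; s_7 = 40; s_8 = 36; s_9 = 23; s_{10} = 16; s_{11} = 5; s_{12} = 28; s_{13} = 44; s_{14} = 2; s_{15} = 30; s_{16} = 27; s_{17} = 29; s_{18} = 12; s_{19} = 39; s_{20} = 21; s_{21} = 33; s_{22} = 25; s_{23} = 46; s_{24} = 32; s_{25} = 10; s_{26} = 9; s_{27} = 41; s_{28} = 4; s_{29} = 13; s_{30} = 7; s_{31} = 11; s_{32} = 24; s_{33} = 31; s_{34} = 42; s_{35} = 19; s_{36} = 3; s_{37} = 45; s_{38} = 17; s_{39} = 20; s_{40} = 18; s_{41} = 35; s_{42} = 8; s_{43} = 26; s_{44} = 14; s_{45} = 22; s_{46} = 1; s_{47} = 15.
Since s_{47} = s_1 = 15, the sequence is periodic with period 46.
So s_{16434} = s_{1 + ((16434-1) mod 46)} = s_{12} = 28.

28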